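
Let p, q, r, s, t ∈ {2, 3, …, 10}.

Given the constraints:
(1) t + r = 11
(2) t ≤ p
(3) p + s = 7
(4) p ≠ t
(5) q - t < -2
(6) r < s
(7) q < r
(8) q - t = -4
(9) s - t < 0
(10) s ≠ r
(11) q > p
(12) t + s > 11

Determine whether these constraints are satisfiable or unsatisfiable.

Constraints 2, 6, 7, 9, and 11 give p < q, q < r, r < s, s < t, t ≤ p. Chaining: p < q < r < s < t ≤ p, which forces p < p — impossible.

Unsatisfiable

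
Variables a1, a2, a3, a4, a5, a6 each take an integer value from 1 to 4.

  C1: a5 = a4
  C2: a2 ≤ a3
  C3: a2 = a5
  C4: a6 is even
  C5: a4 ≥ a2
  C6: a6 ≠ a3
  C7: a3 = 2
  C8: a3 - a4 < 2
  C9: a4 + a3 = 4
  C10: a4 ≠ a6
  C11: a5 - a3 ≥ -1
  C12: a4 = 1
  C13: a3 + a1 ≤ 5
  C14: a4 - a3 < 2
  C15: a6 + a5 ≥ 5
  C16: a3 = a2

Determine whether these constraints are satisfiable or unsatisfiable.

Constraint 7 fixes a3 = 2 and constraint 12 fixes a4 = 1. Constraints 1, 3, and 16 give a3 = a2 = a5 = a4, so a3 = a4. But 2 ≠ 1 — contradiction.

Unsatisfiable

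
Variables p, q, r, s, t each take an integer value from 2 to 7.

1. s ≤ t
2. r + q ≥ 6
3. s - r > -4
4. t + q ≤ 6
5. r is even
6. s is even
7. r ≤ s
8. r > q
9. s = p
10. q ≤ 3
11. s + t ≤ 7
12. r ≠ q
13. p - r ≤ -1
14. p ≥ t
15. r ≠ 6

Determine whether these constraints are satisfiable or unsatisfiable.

Constraints 1, 7, 13, and 14 give r ≤ s, s ≤ t, t ≤ p, p < r. Chaining: r ≤ s ≤ t ≤ p < r, which forces r < r — impossible.

Unsatisfiable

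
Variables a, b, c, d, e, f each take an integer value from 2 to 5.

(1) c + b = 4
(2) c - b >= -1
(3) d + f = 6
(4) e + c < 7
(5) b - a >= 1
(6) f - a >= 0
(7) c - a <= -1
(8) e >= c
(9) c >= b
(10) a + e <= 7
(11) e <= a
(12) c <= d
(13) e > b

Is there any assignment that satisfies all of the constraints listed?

Unsatisfiable

Constraints 2, 5, and 7 give b − a ≥ 1, a − c ≥ 1, c − b ≥ -1.
Adding all 3 inequalities: the left sides telescope to 0, and the right sides sum to 1 + 1 + (-1) = 1. So 0 ≥ 1, which is false.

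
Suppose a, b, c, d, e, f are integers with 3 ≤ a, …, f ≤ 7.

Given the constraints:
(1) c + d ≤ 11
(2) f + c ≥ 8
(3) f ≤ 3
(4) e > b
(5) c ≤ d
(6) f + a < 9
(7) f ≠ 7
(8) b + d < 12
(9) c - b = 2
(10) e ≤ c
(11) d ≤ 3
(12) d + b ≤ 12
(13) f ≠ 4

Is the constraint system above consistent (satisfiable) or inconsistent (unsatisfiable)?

From constraint 3: f ≤ 3. From constraints 5 and 11: c ≤ d ≤ 3. Hence f + c ≤ 6. But constraint 2 requires f + c ≥ 8, and 8 > 6. Contradiction.

Unsatisfiable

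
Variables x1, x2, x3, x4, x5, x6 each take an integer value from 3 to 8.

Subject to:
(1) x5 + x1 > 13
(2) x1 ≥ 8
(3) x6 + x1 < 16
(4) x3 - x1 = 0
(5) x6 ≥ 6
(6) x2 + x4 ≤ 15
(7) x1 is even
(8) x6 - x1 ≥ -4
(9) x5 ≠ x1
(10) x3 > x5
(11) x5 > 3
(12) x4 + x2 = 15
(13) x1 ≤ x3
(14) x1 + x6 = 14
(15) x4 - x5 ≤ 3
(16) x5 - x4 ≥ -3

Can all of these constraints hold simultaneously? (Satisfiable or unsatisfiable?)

Satisfiable

Try x1 = 8, x2 = 8, x3 = 8, x4 = 7, x5 = 7, x6 = 6.
Check constraint 1: x5 + x1 = 15; constraint 3: x6 + x1 = 14; constraint 4: x3 - x1 = 0. The remaining constraints are straightforward to verify.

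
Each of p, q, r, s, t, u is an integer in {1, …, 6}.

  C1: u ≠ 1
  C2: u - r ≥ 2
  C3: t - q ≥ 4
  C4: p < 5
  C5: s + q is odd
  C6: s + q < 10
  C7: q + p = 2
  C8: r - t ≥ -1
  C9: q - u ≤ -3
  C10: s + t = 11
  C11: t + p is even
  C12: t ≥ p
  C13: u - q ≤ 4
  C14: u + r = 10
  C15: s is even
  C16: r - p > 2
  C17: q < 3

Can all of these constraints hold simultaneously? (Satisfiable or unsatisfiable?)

Constraints 2, 3, 8, and 13 give t − q ≥ 4, q − u ≥ -4, u − r ≥ 2, r − t ≥ -1.
Adding all 4 inequalities: the left sides telescope to 0, and the right sides sum to 4 + (-4) + 2 + (-1) = 1. So 0 ≥ 1, which is false.

Unsatisfiable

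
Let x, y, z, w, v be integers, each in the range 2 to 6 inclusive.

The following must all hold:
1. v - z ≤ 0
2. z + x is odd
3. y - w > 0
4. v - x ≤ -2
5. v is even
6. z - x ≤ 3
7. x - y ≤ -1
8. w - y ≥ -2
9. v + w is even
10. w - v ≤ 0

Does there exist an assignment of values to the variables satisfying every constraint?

Constraints 4, 7, 8, and 10 give x − v ≥ 2, v − w ≥ 0, w − y ≥ -2, y − x ≥ 1.
Adding all 4 inequalities: the left sides telescope to 0, and the right sides sum to 2 + 0 + (-2) + 1 = 1. So 0 ≥ 1, which is false.

Unsatisfiable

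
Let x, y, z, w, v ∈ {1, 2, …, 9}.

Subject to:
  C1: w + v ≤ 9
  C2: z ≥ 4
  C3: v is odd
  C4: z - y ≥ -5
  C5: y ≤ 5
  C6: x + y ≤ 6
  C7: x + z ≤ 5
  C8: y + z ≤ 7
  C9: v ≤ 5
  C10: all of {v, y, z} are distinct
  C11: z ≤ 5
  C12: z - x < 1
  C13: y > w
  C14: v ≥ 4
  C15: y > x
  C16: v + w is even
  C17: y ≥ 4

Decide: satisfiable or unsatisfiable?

Constraints 2, 5, 9, 11, 14, and 17 confine each of v, y, z to the 2 values {4, 5}.
Constraint 10 requires all 3 of them to be distinct, but only 2 values are available — impossible by the pigeonhole principle.

Unsatisfiable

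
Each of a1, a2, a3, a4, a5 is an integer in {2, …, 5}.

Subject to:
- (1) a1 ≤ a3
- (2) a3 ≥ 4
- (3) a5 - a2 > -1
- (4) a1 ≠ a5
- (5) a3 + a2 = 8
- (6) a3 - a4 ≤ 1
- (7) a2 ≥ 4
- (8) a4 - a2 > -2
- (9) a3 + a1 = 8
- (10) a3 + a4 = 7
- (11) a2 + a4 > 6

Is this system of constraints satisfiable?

One satisfying assignment is a1 = 4, a2 = 4, a3 = 4, a4 = 3, a5 = 5.
For the less obvious constraints — constraint 3: a5 - a2 = 1; constraint 5: a3 + a2 = 8; constraint 6: a3 - a4 = 1 — and the others hold by inspection.

Satisfiable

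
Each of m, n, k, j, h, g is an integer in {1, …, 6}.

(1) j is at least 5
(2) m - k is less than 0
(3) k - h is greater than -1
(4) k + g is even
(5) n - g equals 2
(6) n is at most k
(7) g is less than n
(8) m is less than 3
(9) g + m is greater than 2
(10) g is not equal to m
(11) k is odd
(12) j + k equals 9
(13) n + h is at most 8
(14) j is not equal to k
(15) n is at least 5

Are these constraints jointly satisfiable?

Unsatisfiable

From constraint 1: j ≥ 5. From constraints 6 and 15: k ≥ n ≥ 5. Hence j + k ≥ 10. But constraint 12 requires j + k = 9, and 9 < 10. Contradiction.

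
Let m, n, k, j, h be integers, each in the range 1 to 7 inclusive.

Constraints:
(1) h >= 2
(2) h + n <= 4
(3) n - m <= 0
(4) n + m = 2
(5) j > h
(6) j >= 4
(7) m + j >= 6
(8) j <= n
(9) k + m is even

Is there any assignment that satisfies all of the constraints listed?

Unsatisfiable

From constraint 1: h ≥ 2. From constraints 6 and 8: n ≥ j ≥ 4. Hence h + n ≥ 6. But constraint 2 requires h + n ≤ 4, and 4 < 6. Contradiction.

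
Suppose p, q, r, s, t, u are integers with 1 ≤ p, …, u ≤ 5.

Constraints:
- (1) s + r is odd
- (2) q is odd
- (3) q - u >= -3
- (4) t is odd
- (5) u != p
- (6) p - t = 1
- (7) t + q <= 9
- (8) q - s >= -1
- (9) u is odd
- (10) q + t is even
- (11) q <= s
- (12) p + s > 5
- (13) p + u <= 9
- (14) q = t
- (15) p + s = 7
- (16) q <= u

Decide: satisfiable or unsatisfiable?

One satisfying assignment is p = 4, q = 3, r = 4, s = 3, t = 3, u = 5.
For the less obvious constraints — constraint 3: q - u = -2; constraint 6: p - t = 1; constraint 7: t + q = 6 — and the others hold by inspection.

Satisfiable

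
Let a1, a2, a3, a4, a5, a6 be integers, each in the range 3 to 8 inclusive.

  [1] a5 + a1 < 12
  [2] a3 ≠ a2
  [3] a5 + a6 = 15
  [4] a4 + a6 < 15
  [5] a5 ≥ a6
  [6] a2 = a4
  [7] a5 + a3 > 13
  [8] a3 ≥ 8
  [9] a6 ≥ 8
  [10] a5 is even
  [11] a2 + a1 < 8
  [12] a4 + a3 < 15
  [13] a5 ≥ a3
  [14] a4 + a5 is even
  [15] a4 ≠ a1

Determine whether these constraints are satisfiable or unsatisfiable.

From constraints 8 and 13: a5 ≥ a3 ≥ 8. From constraint 9: a6 ≥ 8. Hence a5 + a6 ≥ 16. But constraint 3 requires a5 + a6 = 15, and 15 < 16. Contradiction.

Unsatisfiable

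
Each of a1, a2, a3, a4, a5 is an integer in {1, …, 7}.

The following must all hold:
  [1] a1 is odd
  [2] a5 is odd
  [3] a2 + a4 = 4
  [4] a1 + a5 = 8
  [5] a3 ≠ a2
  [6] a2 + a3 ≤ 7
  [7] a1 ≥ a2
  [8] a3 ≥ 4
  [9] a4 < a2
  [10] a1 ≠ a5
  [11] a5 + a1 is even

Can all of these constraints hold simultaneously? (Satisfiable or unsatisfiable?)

The assignment a1 = 5, a2 = 3, a3 = 4, a4 = 1, a5 = 3 works:
  constraint 3 holds since a2 + a4 = 4.
  constraint 4 holds since a1 + a5 = 8.
  constraint 6 holds since a2 + a3 = 7.
The rest check out directly.

Satisfiable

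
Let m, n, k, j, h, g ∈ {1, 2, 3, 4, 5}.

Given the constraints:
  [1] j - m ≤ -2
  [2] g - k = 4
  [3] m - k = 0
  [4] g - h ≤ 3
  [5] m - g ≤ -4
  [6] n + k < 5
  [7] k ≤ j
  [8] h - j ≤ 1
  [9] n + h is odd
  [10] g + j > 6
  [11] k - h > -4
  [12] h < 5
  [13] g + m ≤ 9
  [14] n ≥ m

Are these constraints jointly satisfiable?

Constraints 1, 4, 5, and 8 give m − j ≥ 2, j − h ≥ -1, h − g ≥ -3, g − m ≥ 4.
Adding all 4 inequalities: the left sides telescope to 0, and the right sides sum to 2 + (-1) + (-3) + 4 = 2. So 0 ≥ 2, which is false.

Unsatisfiable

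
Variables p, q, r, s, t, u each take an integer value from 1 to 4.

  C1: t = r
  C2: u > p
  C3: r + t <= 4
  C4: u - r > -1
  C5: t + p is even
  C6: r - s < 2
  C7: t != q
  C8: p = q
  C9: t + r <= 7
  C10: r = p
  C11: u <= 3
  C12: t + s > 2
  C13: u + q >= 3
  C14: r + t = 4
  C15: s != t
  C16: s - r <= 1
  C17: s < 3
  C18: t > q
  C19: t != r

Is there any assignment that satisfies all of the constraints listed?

From constraints 1, 8, and 10, t = r = p = q, so t = q. But constraint 7 says t ≠ q. Contradiction.

Unsatisfiable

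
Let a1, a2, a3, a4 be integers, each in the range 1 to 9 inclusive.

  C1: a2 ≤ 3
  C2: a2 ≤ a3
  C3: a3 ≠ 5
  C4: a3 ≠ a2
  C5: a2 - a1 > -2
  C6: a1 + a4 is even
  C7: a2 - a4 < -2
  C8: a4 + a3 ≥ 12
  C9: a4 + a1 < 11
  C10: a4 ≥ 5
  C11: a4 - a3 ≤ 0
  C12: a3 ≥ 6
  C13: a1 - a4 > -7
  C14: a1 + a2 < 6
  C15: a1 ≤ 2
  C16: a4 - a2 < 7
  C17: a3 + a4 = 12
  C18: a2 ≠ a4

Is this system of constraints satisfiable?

Satisfiable

The assignment a1 = 2, a2 = 1, a3 = 6, a4 = 6 works:
  constraint 5 holds since a2 - a1 = -1.
  constraint 7 holds since a2 - a4 = -5.
The rest check out directly.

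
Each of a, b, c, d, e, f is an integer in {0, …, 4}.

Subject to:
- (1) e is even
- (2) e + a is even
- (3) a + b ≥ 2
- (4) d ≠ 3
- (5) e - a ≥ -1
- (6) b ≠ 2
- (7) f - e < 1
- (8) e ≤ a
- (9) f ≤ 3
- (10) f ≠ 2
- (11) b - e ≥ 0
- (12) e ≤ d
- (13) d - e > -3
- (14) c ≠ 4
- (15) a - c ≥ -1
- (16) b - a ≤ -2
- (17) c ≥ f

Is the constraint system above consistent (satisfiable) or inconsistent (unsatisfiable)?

Unsatisfiable

Constraints 5, 11, and 16 give e − a ≥ -1, a − b ≥ 2, b − e ≥ 0.
Adding all 3 inequalities: the left sides telescope to 0, and the right sides sum to (-1) + 2 + 0 = 1. So 0 ≥ 1, which is false.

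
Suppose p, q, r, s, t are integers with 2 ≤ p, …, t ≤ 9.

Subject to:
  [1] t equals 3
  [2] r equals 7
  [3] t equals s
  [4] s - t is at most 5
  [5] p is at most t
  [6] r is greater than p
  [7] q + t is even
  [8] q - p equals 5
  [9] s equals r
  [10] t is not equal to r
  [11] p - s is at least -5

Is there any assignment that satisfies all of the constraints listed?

Unsatisfiable

Constraint 1 fixes t = 3 and constraint 2 fixes r = 7. Constraints 3 and 9 give t = s = r, so t = r. But 3 ≠ 7 — contradiction.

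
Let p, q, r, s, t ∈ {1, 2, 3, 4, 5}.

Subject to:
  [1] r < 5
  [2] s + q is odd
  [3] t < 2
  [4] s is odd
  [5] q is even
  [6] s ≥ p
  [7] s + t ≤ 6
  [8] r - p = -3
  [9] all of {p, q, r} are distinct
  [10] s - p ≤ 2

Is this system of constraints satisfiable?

Try p = 5, q = 4, r = 2, s = 5, t = 1.
Check constraint 7: s + t = 6; constraint 8: r - p = -3. The remaining constraints are straightforward to verify.

Satisfiable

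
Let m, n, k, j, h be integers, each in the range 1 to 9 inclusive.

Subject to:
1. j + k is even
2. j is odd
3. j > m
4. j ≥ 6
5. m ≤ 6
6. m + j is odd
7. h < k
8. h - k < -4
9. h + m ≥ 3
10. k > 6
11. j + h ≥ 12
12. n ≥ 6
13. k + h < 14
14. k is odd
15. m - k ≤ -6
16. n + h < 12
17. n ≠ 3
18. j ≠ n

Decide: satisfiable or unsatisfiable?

Satisfiable

Take m = 2, n = 7, k = 9, j = 9, h = 4. Then constraint 8: h - k = -5; constraint 9: h + m = 6; constraint 11: j + h = 13, and every other listed constraint is also met.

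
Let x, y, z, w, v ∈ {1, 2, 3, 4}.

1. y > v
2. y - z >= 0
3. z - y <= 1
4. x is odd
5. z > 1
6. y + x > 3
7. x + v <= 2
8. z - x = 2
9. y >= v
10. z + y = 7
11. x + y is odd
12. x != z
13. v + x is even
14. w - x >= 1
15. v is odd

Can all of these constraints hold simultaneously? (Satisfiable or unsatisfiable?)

Take x = 1, y = 4, z = 3, w = 2, v = 1. Then constraint 2: y - z = 1; constraint 3: z - y = -1; constraint 6: y + x = 5, and every other listed constraint is also met.

Satisfiable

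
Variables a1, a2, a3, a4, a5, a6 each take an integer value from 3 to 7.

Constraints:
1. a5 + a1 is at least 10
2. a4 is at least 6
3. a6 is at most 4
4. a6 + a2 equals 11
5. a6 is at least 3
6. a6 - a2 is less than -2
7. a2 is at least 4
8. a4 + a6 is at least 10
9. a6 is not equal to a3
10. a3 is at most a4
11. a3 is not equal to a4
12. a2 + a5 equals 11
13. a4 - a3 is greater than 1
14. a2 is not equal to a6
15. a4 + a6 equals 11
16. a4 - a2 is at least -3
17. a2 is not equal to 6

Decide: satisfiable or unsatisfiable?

Satisfiable

Setting (a1, a2, a3, a4, a5, a6) = (7, 7, 3, 7, 4, 4) satisfies everything: constraint 1: a5 + a1 = 11; constraint 4: a6 + a2 = 11; constraint 6: a6 - a2 = -3, and the others follow.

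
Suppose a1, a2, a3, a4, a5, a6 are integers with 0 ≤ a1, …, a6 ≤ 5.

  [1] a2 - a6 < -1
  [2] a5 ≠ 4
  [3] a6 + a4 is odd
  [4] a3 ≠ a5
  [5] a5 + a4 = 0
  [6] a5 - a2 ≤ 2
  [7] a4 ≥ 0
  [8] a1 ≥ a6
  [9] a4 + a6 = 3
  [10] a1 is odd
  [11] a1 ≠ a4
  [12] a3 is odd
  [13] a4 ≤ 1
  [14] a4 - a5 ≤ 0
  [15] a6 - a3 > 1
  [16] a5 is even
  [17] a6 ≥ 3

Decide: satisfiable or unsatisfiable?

Try a1 = 3, a2 = 1, a3 = 1, a4 = 0, a5 = 0, a6 = 3.
Check constraint 1: a2 - a6 = -2; constraint 5: a5 + a4 = 0. The remaining constraints are straightforward to verify.

Satisfiable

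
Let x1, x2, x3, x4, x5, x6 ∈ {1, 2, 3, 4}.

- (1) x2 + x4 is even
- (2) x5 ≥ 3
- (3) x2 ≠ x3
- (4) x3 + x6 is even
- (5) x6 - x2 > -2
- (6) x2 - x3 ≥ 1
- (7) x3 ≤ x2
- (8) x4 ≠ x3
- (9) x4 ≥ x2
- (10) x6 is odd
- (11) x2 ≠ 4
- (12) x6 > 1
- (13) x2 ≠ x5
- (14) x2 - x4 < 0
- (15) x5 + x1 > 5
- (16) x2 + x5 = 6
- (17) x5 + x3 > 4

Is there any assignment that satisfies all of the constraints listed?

One satisfying assignment is x1 = 2, x2 = 2, x3 = 1, x4 = 4, x5 = 4, x6 = 3.
For the less obvious constraints — constraint 5: x6 - x2 = 1; constraint 6: x2 - x3 = 1; constraint 14: x2 - x4 = -2 — and the others hold by inspection.

Satisfiable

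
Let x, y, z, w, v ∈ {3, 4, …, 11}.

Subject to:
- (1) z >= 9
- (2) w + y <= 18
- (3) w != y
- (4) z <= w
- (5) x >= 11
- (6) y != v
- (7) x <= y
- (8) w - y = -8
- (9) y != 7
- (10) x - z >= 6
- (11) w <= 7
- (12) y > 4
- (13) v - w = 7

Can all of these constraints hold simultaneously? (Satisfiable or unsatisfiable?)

From constraints 1 and 4: w ≥ z ≥ 9. From constraints 5 and 7: y ≥ x ≥ 11. Hence w + y ≥ 20. But constraint 2 requires w + y ≤ 18, and 18 < 20. Contradiction.

Unsatisfiable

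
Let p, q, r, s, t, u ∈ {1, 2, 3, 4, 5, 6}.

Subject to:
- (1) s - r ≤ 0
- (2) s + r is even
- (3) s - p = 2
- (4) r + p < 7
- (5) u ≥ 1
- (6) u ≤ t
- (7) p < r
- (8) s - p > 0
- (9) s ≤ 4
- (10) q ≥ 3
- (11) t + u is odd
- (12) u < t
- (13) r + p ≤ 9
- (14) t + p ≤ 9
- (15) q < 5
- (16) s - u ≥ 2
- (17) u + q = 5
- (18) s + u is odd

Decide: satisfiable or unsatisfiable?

Satisfiable

Take p = 2, q = 4, r = 4, s = 4, t = 6, u = 1. Then constraint 1: s - r = 0; constraint 3: s - p = 2, and every other listed constraint is also met.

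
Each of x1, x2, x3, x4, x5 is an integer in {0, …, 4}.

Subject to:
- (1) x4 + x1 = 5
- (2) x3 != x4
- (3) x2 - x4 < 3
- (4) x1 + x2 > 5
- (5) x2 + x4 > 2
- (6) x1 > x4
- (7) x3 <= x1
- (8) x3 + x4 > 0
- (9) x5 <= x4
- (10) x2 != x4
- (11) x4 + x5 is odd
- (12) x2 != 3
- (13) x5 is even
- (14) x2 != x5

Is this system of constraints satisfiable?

One satisfying assignment is x1 = 4, x2 = 2, x3 = 0, x4 = 1, x5 = 0.
For the less obvious constraints — constraint 1: x4 + x1 = 5; constraint 3: x2 - x4 = 1 — and the others hold by inspection.

Satisfiable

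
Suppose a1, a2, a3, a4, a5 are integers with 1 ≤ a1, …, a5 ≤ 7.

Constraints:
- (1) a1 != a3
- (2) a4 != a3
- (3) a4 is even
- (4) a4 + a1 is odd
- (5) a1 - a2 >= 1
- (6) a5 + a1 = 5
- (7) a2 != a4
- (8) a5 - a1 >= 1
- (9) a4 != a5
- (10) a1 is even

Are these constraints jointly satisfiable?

Unsatisfiable

Constraint 3 makes a4 even and constraint 10 makes a1 even, so a4 + a1 must be even. Constraint 4 says a4 + a1 is odd — contradiction.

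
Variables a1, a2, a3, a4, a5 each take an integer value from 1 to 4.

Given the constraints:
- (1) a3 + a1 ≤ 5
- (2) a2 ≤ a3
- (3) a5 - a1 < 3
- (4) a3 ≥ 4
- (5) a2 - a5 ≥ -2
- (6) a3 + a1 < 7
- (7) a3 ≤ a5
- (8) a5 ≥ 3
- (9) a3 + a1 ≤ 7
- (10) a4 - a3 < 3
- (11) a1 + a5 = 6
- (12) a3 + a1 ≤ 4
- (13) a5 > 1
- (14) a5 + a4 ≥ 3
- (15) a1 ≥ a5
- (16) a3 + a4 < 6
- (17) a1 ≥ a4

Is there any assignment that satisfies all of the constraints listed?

From constraint 4: a3 ≥ 4. From constraints 8 and 15: a1 ≥ a5 ≥ 3. Hence a3 + a1 ≥ 7. But constraint 1 requires a3 + a1 ≤ 5, and 5 < 7. Contradiction.

Unsatisfiable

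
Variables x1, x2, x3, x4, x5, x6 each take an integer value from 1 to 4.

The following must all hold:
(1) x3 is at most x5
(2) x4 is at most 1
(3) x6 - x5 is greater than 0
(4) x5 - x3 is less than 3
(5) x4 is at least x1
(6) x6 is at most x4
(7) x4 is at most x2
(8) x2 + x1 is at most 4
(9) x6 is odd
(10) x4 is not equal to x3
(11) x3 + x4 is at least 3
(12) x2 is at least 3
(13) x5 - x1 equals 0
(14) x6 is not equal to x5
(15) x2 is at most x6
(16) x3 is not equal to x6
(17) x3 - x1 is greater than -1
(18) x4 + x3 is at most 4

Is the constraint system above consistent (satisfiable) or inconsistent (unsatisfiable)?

Unsatisfiable

From constraints 12 and 15: x6 ≥ x2 and x2 ≥ 3, so x6 ≥ 3. From constraints 2 and 6: x6 ≤ x4 and x4 ≤ 1, so x6 ≤ 1. But 1 < 3, so no value of x6 works.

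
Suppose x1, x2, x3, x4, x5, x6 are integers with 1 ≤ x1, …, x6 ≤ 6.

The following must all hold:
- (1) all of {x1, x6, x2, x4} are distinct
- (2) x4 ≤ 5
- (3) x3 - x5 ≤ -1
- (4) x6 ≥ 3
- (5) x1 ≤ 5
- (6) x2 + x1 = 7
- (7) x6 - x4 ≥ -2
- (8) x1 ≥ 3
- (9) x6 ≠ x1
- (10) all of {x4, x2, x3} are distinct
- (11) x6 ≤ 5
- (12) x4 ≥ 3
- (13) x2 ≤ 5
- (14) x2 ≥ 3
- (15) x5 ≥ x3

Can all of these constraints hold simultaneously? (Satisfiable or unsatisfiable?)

Unsatisfiable

Constraints 2, 4, 5, 8, 11, 12, 13, and 14 confine each of x1, x6, x2, x4 to the 3 values {3, …, 5}.
Constraint 1 requires all 4 of them to be distinct, but only 3 values are available — impossible by the pigeonhole principle.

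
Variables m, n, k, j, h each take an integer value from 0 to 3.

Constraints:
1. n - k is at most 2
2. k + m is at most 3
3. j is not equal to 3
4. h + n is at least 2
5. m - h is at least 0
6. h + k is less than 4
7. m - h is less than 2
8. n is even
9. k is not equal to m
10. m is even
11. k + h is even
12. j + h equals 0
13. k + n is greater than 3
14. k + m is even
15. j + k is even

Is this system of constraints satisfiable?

Satisfiable

Setting (m, n, k, j, h) = (0, 2, 2, 0, 0) satisfies everything: constraint 1: n - k = 0; constraint 2: k + m = 2, and the others follow.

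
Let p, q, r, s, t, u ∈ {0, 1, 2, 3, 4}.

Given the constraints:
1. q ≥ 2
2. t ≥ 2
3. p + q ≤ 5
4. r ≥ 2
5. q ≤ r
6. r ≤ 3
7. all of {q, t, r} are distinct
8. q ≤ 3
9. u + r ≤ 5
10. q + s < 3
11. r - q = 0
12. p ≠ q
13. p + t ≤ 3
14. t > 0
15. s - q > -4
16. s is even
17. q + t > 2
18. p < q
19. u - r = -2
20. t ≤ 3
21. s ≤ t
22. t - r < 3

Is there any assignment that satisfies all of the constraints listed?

Constraints 1, 2, 4, 6, 8, and 20 confine each of q, t, r to the 2 values {2, 3}.
Constraint 7 requires all 3 of them to be distinct, but only 2 values are available — impossible by the pigeonhole principle.

Unsatisfiable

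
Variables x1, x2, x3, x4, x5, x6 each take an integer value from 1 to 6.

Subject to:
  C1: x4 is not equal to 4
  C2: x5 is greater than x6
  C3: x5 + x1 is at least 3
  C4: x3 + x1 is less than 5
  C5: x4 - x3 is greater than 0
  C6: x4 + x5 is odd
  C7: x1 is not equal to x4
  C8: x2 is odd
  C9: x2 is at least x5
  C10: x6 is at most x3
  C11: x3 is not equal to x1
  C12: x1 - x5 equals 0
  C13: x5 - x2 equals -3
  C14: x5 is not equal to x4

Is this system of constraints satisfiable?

Satisfiable

Try x1 = 2, x2 = 5, x3 = 1, x4 = 3, x5 = 2, x6 = 1.
Check constraint 3: x5 + x1 = 4; constraint 4: x3 + x1 = 3. The remaining constraints are straightforward to verify.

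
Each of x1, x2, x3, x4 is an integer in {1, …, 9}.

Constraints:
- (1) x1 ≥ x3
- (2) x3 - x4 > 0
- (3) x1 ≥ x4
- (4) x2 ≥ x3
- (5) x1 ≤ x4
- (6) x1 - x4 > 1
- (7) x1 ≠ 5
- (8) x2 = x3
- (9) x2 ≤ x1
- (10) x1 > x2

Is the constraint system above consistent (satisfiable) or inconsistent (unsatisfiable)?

Unsatisfiable

Constraints 2, 4, 5, and 9 give x3 ≤ x2, x2 ≤ x1, x1 ≤ x4, x4 < x3. Chaining: x3 ≤ x2 ≤ x1 ≤ x4 < x3, which forces x3 < x3 — impossible.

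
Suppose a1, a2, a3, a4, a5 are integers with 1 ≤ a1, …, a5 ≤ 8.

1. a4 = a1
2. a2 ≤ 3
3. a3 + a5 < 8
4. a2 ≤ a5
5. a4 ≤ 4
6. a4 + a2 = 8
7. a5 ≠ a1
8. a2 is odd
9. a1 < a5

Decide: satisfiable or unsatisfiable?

From constraint 5: a4 ≤ 4. From constraint 2: a2 ≤ 3. Hence a4 + a2 ≤ 7. But constraint 6 requires a4 + a2 = 8, and 8 > 7. Contradiction.

Unsatisfiable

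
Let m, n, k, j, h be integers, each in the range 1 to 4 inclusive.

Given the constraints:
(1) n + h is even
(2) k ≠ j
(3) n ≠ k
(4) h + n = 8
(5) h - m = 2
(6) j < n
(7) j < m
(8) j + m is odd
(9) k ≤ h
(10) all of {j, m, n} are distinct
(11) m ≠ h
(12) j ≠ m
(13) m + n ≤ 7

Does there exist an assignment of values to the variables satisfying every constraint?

Take m = 2, n = 4, k = 2, j = 1, h = 4. Then constraint 4: h + n = 8; constraint 5: h - m = 2; constraint 13: m + n = 6, and every other listed constraint is also met.

Satisfiable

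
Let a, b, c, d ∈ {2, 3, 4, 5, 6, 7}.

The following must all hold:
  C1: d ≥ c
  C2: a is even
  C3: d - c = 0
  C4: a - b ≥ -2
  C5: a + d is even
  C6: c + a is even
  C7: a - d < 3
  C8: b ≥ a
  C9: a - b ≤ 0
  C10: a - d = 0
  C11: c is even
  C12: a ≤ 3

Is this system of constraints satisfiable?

The assignment a = 2, b = 2, c = 2, d = 2 works:
  constraint 3 holds since d - c = 0.
  constraint 4 holds since a - b = 0.
  constraint 7 holds since a - d = 0.
The rest check out directly.

Satisfiable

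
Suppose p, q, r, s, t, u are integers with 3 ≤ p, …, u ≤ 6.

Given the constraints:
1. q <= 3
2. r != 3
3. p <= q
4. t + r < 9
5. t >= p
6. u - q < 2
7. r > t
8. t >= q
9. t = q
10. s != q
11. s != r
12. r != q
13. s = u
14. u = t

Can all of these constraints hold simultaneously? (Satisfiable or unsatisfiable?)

Unsatisfiable

From constraints 9, 13, and 14, s = u = t = q, so s = q. But constraint 10 says s ≠ q. Contradiction.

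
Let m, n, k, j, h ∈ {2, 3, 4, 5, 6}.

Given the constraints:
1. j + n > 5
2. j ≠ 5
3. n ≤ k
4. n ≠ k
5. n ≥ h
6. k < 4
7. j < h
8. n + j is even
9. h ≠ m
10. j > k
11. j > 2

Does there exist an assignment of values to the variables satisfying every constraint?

Constraints 3, 5, 7, and 10 give k < j, j < h, h ≤ n, n ≤ k. Chaining: k < j < h ≤ n ≤ k, which forces k < k — impossible.

Unsatisfiable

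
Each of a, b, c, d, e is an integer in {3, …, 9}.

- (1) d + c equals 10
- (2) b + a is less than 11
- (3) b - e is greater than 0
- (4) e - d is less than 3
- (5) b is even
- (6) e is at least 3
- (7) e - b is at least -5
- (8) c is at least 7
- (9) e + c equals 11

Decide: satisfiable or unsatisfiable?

Satisfiable

Setting (a, b, c, d, e) = (4, 6, 7, 3, 4) satisfies everything: constraint 1: d + c = 10; constraint 2: b + a = 10, and the others follow.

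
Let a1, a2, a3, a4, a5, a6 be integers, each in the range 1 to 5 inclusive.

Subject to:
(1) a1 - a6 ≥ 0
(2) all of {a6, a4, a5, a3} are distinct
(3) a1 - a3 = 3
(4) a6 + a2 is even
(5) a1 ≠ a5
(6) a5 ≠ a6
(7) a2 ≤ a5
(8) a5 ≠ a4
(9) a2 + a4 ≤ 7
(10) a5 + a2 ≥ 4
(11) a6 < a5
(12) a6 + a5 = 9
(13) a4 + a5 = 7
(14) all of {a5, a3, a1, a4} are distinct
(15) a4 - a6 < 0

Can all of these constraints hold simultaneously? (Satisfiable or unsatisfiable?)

Satisfiable

Take a1 = 4, a2 = 2, a3 = 1, a4 = 2, a5 = 5, a6 = 4. Then constraint 1: a1 - a6 = 0; constraint 3: a1 - a3 = 3; constraint 9: a2 + a4 = 4, and every other listed constraint is also met.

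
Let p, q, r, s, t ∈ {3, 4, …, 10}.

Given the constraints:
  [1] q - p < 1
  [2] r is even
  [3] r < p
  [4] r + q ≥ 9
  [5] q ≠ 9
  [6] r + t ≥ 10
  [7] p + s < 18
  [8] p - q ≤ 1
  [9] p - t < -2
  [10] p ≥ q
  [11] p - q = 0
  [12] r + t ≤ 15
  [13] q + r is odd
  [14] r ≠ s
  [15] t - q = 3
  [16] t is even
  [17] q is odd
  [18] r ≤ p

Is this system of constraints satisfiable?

The assignment p = 5, q = 5, r = 4, s = 10, t = 8 works:
  constraint 1 holds since q - p = 0.
  constraint 4 holds since r + q = 9.
The rest check out directly.

Satisfiable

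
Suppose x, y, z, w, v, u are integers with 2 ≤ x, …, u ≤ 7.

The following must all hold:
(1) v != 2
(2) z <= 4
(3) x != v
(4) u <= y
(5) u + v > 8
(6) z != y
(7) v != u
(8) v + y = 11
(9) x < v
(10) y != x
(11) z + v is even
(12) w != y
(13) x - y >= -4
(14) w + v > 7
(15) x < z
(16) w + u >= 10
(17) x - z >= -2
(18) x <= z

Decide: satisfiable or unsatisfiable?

Try x = 2, y = 6, z = 3, w = 4, v = 5, u = 6.
Check constraint 5: u + v = 11; constraint 8: v + y = 11; constraint 13: x - y = -4. The remaining constraints are straightforward to verify.

Satisfiable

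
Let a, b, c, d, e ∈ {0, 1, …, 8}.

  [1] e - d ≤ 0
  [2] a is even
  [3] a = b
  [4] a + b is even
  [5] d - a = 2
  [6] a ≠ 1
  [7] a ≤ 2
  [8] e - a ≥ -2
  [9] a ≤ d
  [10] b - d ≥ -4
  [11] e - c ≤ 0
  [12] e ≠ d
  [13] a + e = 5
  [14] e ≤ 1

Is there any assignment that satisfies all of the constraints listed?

From constraint 7: a ≤ 2. From constraint 14: e ≤ 1. Hence a + e ≤ 3. But constraint 13 requires a + e = 5, and 5 > 3. Contradiction.

Unsatisfiable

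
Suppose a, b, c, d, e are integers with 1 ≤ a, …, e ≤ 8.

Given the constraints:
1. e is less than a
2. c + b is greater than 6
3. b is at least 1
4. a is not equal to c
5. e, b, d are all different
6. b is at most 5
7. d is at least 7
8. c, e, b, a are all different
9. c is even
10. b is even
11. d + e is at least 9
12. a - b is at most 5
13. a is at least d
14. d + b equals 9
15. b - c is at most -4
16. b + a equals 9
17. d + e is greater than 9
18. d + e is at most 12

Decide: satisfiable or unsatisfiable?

One satisfying assignment is a = 7, b = 2, c = 6, d = 7, e = 3.
For the less obvious constraints — constraint 2: c + b = 8; constraint 11: d + e = 10 — and the others hold by inspection.

Satisfiable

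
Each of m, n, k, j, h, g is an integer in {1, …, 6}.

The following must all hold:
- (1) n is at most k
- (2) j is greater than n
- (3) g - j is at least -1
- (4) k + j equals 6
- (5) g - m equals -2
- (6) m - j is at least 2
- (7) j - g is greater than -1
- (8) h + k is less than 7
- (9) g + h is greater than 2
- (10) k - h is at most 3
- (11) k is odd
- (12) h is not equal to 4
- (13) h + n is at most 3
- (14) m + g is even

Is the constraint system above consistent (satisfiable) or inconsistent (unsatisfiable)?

Take m = 5, n = 1, k = 3, j = 3, h = 2, g = 3. Then constraint 3: g - j = 0; constraint 4: k + j = 6; constraint 5: g - m = -2, and every other listed constraint is also met.

Satisfiable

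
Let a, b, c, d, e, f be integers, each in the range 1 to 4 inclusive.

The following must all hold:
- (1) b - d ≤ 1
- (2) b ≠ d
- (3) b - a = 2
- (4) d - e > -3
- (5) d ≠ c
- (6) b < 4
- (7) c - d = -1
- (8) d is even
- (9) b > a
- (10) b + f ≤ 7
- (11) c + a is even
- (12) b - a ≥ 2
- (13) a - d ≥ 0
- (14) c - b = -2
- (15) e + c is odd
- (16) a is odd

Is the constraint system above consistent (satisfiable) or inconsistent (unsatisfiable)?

Constraints 1, 12, and 13 give d − b ≥ -1, b − a ≥ 2, a − d ≥ 0.
Adding all 3 inequalities: the left sides telescope to 0, and the right sides sum to (-1) + 2 + 0 = 1. So 0 ≥ 1, which is false.

Unsatisfiable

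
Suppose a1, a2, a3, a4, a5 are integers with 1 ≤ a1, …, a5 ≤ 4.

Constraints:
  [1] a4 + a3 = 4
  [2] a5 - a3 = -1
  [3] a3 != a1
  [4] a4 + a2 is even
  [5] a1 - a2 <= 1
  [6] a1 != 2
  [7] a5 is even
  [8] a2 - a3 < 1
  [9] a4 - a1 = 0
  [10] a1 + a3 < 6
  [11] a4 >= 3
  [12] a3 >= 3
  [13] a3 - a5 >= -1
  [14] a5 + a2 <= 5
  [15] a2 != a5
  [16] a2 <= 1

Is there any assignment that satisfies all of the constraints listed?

Unsatisfiable

From constraint 11: a4 ≥ 3. From constraint 12: a3 ≥ 3. Hence a4 + a3 ≥ 6. But constraint 1 requires a4 + a3 = 4, and 4 < 6. Contradiction.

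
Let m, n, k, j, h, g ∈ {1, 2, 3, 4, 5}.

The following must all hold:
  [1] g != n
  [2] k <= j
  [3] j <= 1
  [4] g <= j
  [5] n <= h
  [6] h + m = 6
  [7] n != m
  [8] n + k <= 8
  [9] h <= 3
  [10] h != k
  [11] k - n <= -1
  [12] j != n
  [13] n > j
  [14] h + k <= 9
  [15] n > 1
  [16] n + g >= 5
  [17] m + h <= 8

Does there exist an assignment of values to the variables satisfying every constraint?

From constraints 5 and 9: n ≤ h ≤ 3. From constraints 3 and 4: g ≤ j ≤ 1. Hence n + g ≤ 4. But constraint 16 requires n + g ≥ 5, and 5 > 4. Contradiction.

Unsatisfiable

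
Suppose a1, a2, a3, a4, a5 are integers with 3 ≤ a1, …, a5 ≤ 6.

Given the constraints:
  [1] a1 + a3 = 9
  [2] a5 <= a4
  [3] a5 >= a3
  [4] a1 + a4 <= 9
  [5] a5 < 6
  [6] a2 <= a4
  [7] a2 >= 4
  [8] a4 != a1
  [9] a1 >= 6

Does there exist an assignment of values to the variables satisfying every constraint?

Unsatisfiable

From constraint 9: a1 ≥ 6. From constraints 6 and 7: a4 ≥ a2 ≥ 4. Hence a1 + a4 ≥ 10. But constraint 4 requires a1 + a4 ≤ 9, and 9 < 10. Contradiction.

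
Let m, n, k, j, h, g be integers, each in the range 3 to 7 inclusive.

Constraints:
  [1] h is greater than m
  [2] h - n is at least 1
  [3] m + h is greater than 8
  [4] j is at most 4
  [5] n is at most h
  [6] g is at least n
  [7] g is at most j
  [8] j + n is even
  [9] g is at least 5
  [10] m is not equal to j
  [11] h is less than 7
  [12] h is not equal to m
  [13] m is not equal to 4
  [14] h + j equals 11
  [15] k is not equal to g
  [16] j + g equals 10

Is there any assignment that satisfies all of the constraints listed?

Unsatisfiable

From constraints 7 and 9: j ≥ g and g ≥ 5, so j ≥ 5. From constraint 4: j ≤ 4. But 4 < 5, so no value of j works.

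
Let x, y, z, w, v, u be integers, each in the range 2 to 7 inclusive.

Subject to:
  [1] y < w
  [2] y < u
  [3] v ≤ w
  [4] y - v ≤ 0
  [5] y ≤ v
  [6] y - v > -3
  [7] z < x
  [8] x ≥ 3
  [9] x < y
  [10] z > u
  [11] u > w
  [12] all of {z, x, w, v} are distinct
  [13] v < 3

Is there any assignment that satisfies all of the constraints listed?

Constraints 1, 7, 9, 10, and 11 give u < z, z < x, x < y, y < w, w < u. Chaining: u < z < x < y < w < u, which forces u < u — impossible.

Unsatisfiable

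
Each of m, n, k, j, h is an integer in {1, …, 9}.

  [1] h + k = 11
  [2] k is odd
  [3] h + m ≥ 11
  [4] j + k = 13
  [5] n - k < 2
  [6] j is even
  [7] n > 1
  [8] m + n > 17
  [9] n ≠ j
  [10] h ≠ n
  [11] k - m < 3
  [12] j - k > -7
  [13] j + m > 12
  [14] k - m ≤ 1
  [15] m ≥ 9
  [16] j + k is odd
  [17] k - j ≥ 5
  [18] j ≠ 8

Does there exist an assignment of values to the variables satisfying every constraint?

One satisfying assignment is m = 9, n = 9, k = 9, j = 4, h = 2.
For the less obvious constraints — constraint 1: h + k = 11; constraint 3: h + m = 11 — and the others hold by inspection.

Satisfiable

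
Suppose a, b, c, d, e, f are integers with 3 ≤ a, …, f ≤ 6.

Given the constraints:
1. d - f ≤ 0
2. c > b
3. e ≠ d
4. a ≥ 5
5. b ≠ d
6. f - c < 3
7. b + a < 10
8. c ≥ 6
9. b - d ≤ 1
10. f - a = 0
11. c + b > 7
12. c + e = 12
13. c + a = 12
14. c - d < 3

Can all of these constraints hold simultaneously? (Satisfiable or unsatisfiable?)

One satisfying assignment is a = 6, b = 3, c = 6, d = 5, e = 6, f = 6.
For the less obvious constraints — constraint 1: d - f = -1; constraint 6: f - c = 0 — and the others hold by inspection.

Satisfiable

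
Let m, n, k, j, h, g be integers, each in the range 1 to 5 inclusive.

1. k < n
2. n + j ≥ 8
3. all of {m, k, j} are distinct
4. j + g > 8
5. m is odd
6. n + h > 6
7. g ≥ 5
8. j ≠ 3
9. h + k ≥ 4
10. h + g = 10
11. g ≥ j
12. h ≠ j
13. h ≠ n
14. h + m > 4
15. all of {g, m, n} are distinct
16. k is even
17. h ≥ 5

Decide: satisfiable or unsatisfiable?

Setting (m, n, k, j, h, g) = (1, 4, 2, 4, 5, 5) satisfies everything: constraint 2: n + j = 8; constraint 4: j + g = 9; constraint 6: n + h = 9, and the others follow.

Satisfiable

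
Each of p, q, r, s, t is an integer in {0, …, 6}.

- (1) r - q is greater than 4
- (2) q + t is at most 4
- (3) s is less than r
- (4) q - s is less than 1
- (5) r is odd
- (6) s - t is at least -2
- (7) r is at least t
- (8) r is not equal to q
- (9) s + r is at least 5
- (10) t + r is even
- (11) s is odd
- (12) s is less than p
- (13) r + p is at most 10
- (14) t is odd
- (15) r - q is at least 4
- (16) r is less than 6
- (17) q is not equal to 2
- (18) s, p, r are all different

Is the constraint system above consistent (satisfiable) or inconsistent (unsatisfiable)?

Satisfiable

One satisfying assignment is p = 4, q = 0, r = 5, s = 1, t = 3.
For the less obvious constraints — constraint 1: r - q = 5; constraint 2: q + t = 3; constraint 4: q - s = -1 — and the others hold by inspection.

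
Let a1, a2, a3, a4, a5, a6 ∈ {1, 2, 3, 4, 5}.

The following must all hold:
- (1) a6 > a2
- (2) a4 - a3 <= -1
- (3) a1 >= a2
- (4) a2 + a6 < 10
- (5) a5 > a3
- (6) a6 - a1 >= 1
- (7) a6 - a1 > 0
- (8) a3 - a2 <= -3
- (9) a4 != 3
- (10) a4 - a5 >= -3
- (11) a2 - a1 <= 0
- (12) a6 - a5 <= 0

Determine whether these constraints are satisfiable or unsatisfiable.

Unsatisfiable

Constraints 2, 6, 8, 10, 11, and 12 give a4 − a5 ≥ -3, a5 − a6 ≥ 0, a6 − a1 ≥ 1, a1 − a2 ≥ 0, a2 − a3 ≥ 3, a3 − a4 ≥ 1.
Adding all 6 inequalities: the left sides telescope to 0, and the right sides sum to (-3) + 0 + 1 + 0 + 3 + 1 = 2. So 0 ≥ 2, which is false.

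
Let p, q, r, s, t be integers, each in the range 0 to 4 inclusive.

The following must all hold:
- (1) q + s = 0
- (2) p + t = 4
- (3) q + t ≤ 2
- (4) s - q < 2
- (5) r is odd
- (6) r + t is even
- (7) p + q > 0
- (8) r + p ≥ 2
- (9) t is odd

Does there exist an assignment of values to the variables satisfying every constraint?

Try p = 3, q = 0, r = 1, s = 0, t = 1.
Check constraint 1: q + s = 0; constraint 2: p + t = 4. The remaining constraints are straightforward to verify.

Satisfiable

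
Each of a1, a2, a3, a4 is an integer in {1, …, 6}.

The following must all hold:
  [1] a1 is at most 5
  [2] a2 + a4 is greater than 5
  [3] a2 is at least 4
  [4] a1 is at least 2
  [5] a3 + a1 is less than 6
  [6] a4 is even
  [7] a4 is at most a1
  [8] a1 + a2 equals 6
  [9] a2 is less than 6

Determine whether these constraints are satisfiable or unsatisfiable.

Take a1 = 2, a2 = 4, a3 = 1, a4 = 2. Then constraint 2: a2 + a4 = 6; constraint 5: a3 + a1 = 3, and every other listed constraint is also met.

Satisfiable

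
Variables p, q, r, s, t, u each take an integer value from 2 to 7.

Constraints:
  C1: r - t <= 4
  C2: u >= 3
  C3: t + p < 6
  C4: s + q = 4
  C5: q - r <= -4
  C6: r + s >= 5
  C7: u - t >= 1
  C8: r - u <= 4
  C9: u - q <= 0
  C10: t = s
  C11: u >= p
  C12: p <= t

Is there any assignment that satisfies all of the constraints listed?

Constraints 1, 5, 7, and 9 give u − t ≥ 1, t − r ≥ -4, r − q ≥ 4, q − u ≥ 0.
Adding all 4 inequalities: the left sides telescope to 0, and the right sides sum to 1 + (-4) + 4 + 0 = 1. So 0 ≥ 1, which is false.

Unsatisfiable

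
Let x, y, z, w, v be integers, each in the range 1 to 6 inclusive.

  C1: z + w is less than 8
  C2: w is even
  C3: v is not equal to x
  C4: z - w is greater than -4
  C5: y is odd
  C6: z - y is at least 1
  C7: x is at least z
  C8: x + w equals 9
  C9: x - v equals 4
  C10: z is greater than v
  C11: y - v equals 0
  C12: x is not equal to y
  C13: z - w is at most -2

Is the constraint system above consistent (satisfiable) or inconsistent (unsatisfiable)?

The assignment x = 5, y = 1, z = 2, w = 4, v = 1 works:
  constraint 1 holds since z + w = 6.
  constraint 4 holds since z - w = -2.
The rest check out directly.

Satisfiable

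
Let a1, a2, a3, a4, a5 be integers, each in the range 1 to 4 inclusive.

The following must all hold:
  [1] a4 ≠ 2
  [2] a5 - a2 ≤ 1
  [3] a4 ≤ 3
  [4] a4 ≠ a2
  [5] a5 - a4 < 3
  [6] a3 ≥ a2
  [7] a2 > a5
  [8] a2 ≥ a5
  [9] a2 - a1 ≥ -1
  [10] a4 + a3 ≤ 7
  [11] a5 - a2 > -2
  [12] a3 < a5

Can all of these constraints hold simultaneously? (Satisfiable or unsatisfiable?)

Unsatisfiable

Constraints 6, 7, and 12 give a2 ≤ a3, a3 < a5, a5 < a2. Chaining: a2 ≤ a3 < a5 < a2, which forces a2 < a2 — impossible.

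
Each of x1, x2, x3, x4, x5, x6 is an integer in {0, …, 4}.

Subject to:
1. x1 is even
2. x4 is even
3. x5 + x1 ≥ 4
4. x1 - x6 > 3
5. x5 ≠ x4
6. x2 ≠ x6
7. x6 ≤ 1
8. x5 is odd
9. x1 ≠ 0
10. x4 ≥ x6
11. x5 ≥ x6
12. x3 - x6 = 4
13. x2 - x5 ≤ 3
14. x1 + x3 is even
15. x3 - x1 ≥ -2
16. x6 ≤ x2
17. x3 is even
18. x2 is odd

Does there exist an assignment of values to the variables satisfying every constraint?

Satisfiable

Setting (x1, x2, x3, x4, x5, x6) = (4, 3, 4, 4, 3, 0) satisfies everything: constraint 3: x5 + x1 = 7; constraint 4: x1 - x6 = 4, and the others follow.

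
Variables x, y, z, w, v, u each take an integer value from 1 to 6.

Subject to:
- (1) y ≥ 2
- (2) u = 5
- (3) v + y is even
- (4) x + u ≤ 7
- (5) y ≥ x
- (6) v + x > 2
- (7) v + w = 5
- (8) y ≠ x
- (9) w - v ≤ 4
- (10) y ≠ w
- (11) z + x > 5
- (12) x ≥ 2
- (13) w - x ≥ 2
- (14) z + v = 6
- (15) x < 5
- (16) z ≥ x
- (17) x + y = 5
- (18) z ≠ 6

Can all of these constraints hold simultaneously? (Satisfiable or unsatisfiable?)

Satisfiable

One satisfying assignment is x = 2, y = 3, z = 5, w = 4, v = 1, u = 5.
For the less obvious constraints — constraint 4: x + u = 7; constraint 6: v + x = 3; constraint 7: v + w = 5 — and the others hold by inspection.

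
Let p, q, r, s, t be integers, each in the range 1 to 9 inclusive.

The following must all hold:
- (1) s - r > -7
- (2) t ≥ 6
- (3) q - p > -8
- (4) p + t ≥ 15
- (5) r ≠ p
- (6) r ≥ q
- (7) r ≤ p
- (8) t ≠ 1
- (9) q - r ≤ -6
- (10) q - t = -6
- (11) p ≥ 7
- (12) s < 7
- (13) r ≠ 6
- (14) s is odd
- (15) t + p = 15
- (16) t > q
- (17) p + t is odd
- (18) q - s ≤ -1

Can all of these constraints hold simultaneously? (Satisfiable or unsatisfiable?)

One satisfying assignment is p = 8, q = 1, r = 7, s = 3, t = 7.
For the less obvious constraints — constraint 1: s - r = -4; constraint 3: q - p = -7; constraint 4: p + t = 15 — and the others hold by inspection.

Satisfiable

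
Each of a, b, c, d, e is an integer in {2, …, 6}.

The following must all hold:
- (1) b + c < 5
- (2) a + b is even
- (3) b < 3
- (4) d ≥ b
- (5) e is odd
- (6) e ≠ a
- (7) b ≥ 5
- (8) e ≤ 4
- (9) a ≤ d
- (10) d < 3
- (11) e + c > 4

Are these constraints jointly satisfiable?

Unsatisfiable

From constraints 4 and 7: d ≥ b and b ≥ 5, so d ≥ 5. From constraint 10: d ≤ 2. But 2 < 5, so no value of d works.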